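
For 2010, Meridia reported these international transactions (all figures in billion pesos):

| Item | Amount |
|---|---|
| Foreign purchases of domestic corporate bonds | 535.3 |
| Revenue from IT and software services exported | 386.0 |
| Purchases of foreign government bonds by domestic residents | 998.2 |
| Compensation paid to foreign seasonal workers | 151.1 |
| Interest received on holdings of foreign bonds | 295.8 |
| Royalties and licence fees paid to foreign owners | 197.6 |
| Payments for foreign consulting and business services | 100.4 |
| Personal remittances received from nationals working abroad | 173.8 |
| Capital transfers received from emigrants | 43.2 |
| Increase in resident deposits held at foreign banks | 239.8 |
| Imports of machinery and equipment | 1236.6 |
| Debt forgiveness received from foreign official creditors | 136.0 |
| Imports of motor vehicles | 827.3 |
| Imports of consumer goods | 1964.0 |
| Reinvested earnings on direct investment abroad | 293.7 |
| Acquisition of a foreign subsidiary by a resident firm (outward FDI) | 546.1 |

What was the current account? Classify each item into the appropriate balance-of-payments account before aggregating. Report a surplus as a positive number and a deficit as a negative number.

-3327.7

Goods: -1964.0 - 827.3 - 1236.6 = -4027.9
Services: -100.4 - 197.6 + 386.0 = 88.0
Primary income: 295.8 + 293.7 - 151.1 = 438.4
Secondary income: 173.8
Current account = (-4027.9) + 88.0 + 438.4 + 173.8 = -3327.7
(Excluded from the current account — financial account: foreign purchases of domestic corporate bonds 535.3, purchases of foreign government bonds by domestic residents 998.2, increase in resident deposits held at foreign banks 239.8, acquisition of a foreign subsidiary by a resident firm (outward FDI) 546.1; capital account: capital transfers received from emigrants 43.2, debt forgiveness received from foreign official creditors 136.0.)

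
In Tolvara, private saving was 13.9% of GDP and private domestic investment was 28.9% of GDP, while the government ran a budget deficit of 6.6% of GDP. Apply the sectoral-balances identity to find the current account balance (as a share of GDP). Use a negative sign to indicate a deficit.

-21.6

By the sectoral-balances identity, CA = (S_private - I) + (T - G).
Private balance = 13.9 - 28.9 = -15.0
Government balance (T - G) = -6.6
CA = -15.0 + (-6.6) = -21.6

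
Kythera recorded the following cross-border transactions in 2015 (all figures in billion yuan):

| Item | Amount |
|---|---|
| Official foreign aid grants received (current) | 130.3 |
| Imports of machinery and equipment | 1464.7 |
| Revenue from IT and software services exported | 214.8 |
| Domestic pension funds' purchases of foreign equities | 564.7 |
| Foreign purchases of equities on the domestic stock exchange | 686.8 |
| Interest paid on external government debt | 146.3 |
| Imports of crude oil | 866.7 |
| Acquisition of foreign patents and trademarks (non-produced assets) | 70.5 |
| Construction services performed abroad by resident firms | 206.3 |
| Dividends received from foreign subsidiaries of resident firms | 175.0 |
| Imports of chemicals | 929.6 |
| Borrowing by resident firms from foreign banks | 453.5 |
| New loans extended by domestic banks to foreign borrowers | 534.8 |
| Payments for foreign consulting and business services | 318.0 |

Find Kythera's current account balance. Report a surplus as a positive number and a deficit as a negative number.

-2998.9

Goods: -929.6 - 866.7 - 1464.7 = -3261.0
Services: 206.3 + 214.8 - 318.0 = 103.1
Primary income: -146.3 + 175.0 = 28.7
Secondary income: 130.3
Current account = (-3261.0) + 103.1 + 28.7 + 130.3 = -2998.9
(Excluded from the current account — financial account: domestic pension funds' purchases of foreign equities 564.7, foreign purchases of equities on the domestic stock exchange 686.8, borrowing by resident firms from foreign banks 453.5, new loans extended by domestic banks to foreign borrowers 534.8; capital account: acquisition of foreign patents and trademarks (non-produced assets) 70.5.)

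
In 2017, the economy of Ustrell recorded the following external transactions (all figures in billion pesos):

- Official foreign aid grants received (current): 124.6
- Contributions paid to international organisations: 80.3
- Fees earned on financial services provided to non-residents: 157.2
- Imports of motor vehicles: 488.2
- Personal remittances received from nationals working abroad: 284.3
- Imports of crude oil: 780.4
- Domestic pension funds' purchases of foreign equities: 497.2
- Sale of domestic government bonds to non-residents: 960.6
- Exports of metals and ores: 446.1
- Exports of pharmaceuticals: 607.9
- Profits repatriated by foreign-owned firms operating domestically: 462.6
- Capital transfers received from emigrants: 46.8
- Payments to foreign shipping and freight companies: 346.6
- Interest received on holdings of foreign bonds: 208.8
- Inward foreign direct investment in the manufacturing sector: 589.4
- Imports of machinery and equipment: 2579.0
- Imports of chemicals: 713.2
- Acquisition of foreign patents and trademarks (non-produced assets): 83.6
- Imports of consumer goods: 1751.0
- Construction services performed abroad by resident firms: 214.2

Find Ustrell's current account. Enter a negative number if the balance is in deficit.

-5158.2

Goods: -780.4 + 607.9 + 446.1 - 1751.0 - 488.2 - 713.2 - 2579.0 = -5257.8
Services: 214.2 + 157.2 - 346.6 = 24.8
Primary income: -462.6 + 208.8 = -253.8
Secondary income: 124.6 + 284.3 - 80.3 = 328.6
Current account = (-5257.8) + 24.8 + (-253.8) + 328.6 = -5158.2
(Excluded from the current account — financial account: domestic pension funds' purchases of foreign equities 497.2, sale of domestic government bonds to non-residents 960.6, inward foreign direct investment in the manufacturing sector 589.4; capital account: capital transfers received from emigrants 46.8, acquisition of foreign patents and trademarks (non-produced assets) 83.6.)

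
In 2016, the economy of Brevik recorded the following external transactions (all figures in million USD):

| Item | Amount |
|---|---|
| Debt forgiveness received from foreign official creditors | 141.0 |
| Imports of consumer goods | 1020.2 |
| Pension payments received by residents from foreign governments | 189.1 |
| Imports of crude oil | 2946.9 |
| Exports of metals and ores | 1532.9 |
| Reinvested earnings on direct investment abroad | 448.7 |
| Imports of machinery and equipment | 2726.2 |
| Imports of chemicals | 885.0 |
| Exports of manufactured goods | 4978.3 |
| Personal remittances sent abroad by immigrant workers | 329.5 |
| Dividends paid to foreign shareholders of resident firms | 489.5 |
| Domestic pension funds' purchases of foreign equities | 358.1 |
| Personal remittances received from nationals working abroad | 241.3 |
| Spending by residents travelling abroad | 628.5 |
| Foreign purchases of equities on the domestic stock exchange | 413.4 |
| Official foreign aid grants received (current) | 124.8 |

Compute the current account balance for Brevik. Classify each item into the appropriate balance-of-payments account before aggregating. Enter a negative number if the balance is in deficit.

Goods: 1532.9 - 885.0 - 2946.9 - 1020.2 - 2726.2 + 4978.3 = -1067.1
Services: -628.5
Primary income: 448.7 - 489.5 = -40.8
Secondary income: 124.8 - 329.5 + 241.3 + 189.1 = 225.7
Current account = (-1067.1) + (-628.5) + (-40.8) + 225.7 = -1510.7
(Excluded from the current account — capital account: debt forgiveness received from foreign official creditors 141.0; financial account: domestic pension funds' purchases of foreign equities 358.1, foreign purchases of equities on the domestic stock exchange 413.4.)

-1510.7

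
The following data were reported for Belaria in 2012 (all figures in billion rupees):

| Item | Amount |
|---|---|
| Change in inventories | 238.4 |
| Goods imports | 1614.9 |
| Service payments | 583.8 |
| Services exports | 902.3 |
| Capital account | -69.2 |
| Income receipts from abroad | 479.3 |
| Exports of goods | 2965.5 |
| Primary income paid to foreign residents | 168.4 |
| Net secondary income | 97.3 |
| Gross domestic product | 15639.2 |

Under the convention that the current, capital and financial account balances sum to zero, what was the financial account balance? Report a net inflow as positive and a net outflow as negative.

Goods balance = 2965.5 - 1614.9 = 1350.6
Services balance = 902.3 - 583.8 = 318.5
Trade balance (goods + services) = 1350.6 + 318.5 = 1669.1
Net primary income = 479.3 - 168.4 = 310.9
Net secondary income = 97.3
Current account = 1669.1 + 310.9 + 97.3 = 2077.3
Financial account = -(2077.3 + (-69.2)) = -2008.1

-2008.1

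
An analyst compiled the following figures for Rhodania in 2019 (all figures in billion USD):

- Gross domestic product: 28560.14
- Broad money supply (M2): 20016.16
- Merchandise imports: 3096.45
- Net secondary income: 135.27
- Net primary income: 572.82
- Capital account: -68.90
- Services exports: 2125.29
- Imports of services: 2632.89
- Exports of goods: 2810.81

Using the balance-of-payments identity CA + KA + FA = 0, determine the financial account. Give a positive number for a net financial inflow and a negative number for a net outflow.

154.05

Goods balance = 2810.81 - 3096.45 = -285.64
Services balance = 2125.29 - 2632.89 = -507.60
Trade balance (goods + services) = -285.64 + (-507.60) = -793.24
Net primary income = 572.82
Net secondary income = 135.27
Current account = -793.24 + 572.82 + 135.27 = -85.15
Financial account = -(-85.15 + (-68.90)) = 154.05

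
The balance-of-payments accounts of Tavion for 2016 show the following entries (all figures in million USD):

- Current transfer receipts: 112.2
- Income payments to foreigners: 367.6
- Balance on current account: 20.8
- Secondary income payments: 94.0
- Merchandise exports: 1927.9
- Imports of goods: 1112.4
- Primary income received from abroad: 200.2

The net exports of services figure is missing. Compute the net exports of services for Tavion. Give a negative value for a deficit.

-645.5

Current account = goods balance + services balance + net primary income + net secondary income
Sum of the known components = 666.3
Net exports of services = CA - (known components) = 20.8 - 666.3 = -645.5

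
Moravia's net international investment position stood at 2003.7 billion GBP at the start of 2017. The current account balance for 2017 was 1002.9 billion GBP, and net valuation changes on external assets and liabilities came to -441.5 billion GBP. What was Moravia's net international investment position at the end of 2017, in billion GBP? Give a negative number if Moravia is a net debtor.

Change in NIIP = current account + net valuation change = 1002.9 + (-441.5) = 561.4
End-of-year NIIP = 2003.7 + 561.4 = 2565.1

2565.1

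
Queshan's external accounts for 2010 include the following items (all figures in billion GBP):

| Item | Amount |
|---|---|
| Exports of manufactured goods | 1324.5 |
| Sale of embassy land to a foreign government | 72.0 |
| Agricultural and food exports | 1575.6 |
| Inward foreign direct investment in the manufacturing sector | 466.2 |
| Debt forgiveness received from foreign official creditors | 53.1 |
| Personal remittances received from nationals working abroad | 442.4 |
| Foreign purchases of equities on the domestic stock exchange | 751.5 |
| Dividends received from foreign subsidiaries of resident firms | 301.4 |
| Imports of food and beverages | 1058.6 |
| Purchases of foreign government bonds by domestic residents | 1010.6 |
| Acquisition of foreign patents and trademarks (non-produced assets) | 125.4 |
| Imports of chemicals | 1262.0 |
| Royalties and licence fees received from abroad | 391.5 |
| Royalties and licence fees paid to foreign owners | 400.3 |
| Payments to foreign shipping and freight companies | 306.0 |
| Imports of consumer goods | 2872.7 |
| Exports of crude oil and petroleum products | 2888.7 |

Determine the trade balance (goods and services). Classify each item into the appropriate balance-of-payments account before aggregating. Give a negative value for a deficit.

Goods: -1262.0 - 1058.6 + 2888.7 - 2872.7 + 1575.6 + 1324.5 = 595.5
Services: -306.0 - 400.3 + 391.5 = -314.8
Trade balance = 595.5 + (-314.8) = 280.7
(Excluded from the trade balance — capital account: sale of embassy land to a foreign government 72.0, debt forgiveness received from foreign official creditors 53.1, acquisition of foreign patents and trademarks (non-produced assets) 125.4; financial account: inward foreign direct investment in the manufacturing sector 466.2, foreign purchases of equities on the domestic stock exchange 751.5, purchases of foreign government bonds by domestic residents 1010.6; secondary income: personal remittances received from nationals working abroad 442.4; primary income: dividends received from foreign subsidiaries of resident firms 301.4.)

280.7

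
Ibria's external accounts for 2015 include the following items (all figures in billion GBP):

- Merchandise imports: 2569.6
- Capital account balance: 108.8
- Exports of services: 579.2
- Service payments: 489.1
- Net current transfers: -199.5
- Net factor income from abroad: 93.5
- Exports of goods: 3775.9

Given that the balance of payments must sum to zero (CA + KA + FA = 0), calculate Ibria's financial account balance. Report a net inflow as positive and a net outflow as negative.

-1299.2

Goods balance = 3775.9 - 2569.6 = 1206.3
Services balance = 579.2 - 489.1 = 90.1
Trade balance (goods + services) = 1206.3 + 90.1 = 1296.4
Net primary income = 93.5
Net secondary income = -199.5
Current account = 1296.4 + 93.5 + (-199.5) = 1190.4
Financial account = -(1190.4 + 108.8) = -1299.2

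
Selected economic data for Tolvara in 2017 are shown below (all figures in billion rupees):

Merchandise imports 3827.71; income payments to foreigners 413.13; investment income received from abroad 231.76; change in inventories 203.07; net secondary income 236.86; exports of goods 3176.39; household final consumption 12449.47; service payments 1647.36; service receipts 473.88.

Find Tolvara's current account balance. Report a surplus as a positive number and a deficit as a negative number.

-1769.31

Goods balance = 3176.39 - 3827.71 = -651.32
Services balance = 473.88 - 1647.36 = -1173.48
Trade balance (goods + services) = -651.32 + (-1173.48) = -1824.80
Net primary income = 231.76 - 413.13 = -181.37
Net secondary income = 236.86
Current account = -1824.80 + (-181.37) + 236.86 = -1769.31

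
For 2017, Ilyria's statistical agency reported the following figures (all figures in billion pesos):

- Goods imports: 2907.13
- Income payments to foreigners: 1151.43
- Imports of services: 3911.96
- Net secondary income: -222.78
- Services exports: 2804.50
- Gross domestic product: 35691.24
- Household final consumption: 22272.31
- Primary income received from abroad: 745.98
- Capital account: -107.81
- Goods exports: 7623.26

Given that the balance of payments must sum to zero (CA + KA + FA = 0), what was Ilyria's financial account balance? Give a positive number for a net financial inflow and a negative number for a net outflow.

Goods balance = 7623.26 - 2907.13 = 4716.13
Services balance = 2804.50 - 3911.96 = -1107.46
Trade balance (goods + services) = 4716.13 + (-1107.46) = 3608.67
Net primary income = 745.98 - 1151.43 = -405.45
Net secondary income = -222.78
Current account = 3608.67 + (-405.45) + (-222.78) = 2980.44
Financial account = -(2980.44 + (-107.81)) = -2872.63

-2872.63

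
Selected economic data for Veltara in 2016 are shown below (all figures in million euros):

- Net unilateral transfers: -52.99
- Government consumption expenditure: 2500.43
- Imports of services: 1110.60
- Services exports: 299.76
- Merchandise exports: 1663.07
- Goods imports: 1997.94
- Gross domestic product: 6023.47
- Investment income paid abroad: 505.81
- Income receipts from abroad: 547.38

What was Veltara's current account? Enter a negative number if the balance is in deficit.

-1157.13

Goods balance = 1663.07 - 1997.94 = -334.87
Services balance = 299.76 - 1110.60 = -810.84
Trade balance (goods + services) = -334.87 + (-810.84) = -1145.71
Net primary income = 547.38 - 505.81 = 41.57
Net secondary income = -52.99
Current account = -1145.71 + 41.57 + (-52.99) = -1157.13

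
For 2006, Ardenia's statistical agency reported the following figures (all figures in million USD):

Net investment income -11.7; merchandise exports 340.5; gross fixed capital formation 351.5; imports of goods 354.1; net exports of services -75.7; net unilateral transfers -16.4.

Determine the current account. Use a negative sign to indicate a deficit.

Goods balance = 340.5 - 354.1 = -13.6
Services balance = -75.7
Trade balance (goods + services) = -13.6 + (-75.7) = -89.3
Net primary income = -11.7
Net secondary income = -16.4
Current account = -89.3 + (-11.7) + (-16.4) = -117.4

-117.4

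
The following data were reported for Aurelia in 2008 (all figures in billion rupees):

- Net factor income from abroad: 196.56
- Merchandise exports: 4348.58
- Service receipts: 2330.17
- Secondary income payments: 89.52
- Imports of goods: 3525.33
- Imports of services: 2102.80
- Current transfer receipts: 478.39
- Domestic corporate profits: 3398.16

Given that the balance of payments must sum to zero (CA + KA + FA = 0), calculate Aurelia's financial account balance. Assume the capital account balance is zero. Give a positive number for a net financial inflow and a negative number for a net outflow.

Goods balance = 4348.58 - 3525.33 = 823.25
Services balance = 2330.17 - 2102.80 = 227.37
Trade balance (goods + services) = 823.25 + 227.37 = 1050.62
Net primary income = 196.56
Net secondary income = 478.39 - 89.52 = 388.87
Current account = 1050.62 + 196.56 + 388.87 = 1636.05
Financial account = -(1636.05) = -1636.05

-1636.05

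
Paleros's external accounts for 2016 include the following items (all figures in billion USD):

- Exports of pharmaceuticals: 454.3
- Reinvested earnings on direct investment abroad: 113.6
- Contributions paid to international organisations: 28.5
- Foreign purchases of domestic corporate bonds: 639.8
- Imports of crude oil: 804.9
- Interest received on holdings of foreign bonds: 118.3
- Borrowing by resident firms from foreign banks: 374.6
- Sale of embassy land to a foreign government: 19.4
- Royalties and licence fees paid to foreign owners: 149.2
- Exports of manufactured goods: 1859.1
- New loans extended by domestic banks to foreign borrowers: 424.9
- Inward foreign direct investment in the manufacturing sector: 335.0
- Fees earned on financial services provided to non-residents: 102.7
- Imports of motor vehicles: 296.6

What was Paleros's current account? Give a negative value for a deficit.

1368.8

Goods: 454.3 - 804.9 - 296.6 + 1859.1 = 1211.9
Services: 102.7 - 149.2 = -46.5
Primary income: 113.6 + 118.3 = 231.9
Secondary income: -28.5
Current account = 1211.9 + (-46.5) + 231.9 + (-28.5) = 1368.8
(Excluded from the current account — financial account: foreign purchases of domestic corporate bonds 639.8, borrowing by resident firms from foreign banks 374.6, new loans extended by domestic banks to foreign borrowers 424.9, inward foreign direct investment in the manufacturing sector 335.0; capital account: sale of embassy land to a foreign government 19.4.)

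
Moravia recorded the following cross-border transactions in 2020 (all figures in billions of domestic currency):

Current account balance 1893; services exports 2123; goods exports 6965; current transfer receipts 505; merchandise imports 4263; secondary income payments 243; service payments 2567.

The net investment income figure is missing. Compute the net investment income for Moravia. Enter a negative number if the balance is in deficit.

-627

Current account = goods balance + services balance + net primary income + net secondary income
Sum of the known components = 2520
Net investment income = CA - (known components) = 1893 - 2520 = -627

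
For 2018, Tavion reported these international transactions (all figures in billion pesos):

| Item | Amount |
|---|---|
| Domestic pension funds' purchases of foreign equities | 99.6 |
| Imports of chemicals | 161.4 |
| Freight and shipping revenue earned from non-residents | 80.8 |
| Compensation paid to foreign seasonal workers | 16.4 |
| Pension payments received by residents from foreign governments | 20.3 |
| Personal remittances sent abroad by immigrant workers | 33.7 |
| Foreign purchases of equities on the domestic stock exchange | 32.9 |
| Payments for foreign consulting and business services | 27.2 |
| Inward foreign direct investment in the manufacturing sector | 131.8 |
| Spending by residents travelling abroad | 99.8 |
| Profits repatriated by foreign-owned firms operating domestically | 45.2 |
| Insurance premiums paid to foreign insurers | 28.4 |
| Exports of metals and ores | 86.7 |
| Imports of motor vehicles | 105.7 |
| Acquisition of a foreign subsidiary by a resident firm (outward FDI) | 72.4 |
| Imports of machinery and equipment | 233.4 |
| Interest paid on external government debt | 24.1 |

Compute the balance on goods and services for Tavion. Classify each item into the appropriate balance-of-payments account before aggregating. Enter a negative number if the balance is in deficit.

Goods: -233.4 - 161.4 + 86.7 - 105.7 = -413.8
Services: -99.8 - 28.4 - 27.2 + 80.8 = -74.6
Trade balance = -413.8 + (-74.6) = -488.4
(Excluded from the trade balance — financial account: domestic pension funds' purchases of foreign equities 99.6, foreign purchases of equities on the domestic stock exchange 32.9, inward foreign direct investment in the manufacturing sector 131.8, acquisition of a foreign subsidiary by a resident firm (outward FDI) 72.4; primary income: compensation paid to foreign seasonal workers 16.4, profits repatriated by foreign-owned firms operating domestically 45.2, interest paid on external government debt 24.1; secondary income: pension payments received by residents from foreign governments 20.3, personal remittances sent abroad by immigrant workers 33.7.)

-488.4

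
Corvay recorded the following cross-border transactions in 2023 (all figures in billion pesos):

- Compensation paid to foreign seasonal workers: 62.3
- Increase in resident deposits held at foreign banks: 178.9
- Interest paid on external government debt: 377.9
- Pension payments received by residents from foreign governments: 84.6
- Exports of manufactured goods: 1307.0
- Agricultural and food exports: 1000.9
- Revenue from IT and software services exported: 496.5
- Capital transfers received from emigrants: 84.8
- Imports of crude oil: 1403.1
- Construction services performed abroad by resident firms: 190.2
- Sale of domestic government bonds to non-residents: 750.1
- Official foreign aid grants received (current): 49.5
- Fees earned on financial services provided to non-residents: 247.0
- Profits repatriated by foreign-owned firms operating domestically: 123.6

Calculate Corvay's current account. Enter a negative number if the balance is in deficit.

1408.8

Goods: -1403.1 + 1000.9 + 1307.0 = 904.8
Services: 247.0 + 496.5 + 190.2 = 933.7
Primary income: -377.9 - 123.6 - 62.3 = -563.8
Secondary income: 84.6 + 49.5 = 134.1
Current account = 904.8 + 933.7 + (-563.8) + 134.1 = 1408.8
(Excluded from the current account — financial account: increase in resident deposits held at foreign banks 178.9, sale of domestic government bonds to non-residents 750.1; capital account: capital transfers received from emigrants 84.8.)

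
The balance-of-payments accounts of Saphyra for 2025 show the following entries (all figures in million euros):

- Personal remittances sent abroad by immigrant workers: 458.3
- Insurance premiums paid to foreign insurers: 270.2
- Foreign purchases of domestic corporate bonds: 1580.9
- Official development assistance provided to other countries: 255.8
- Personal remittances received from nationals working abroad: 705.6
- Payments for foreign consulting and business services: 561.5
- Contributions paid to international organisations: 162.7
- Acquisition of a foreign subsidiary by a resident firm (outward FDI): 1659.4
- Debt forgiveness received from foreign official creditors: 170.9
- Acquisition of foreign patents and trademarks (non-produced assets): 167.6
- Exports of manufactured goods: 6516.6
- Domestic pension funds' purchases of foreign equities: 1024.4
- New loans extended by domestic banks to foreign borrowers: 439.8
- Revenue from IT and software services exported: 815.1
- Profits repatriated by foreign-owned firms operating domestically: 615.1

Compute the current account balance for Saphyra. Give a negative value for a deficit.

Goods: 6516.6
Services: 815.1 - 270.2 - 561.5 = -16.6
Primary income: -615.1
Secondary income: -458.3 + 705.6 - 255.8 - 162.7 = -171.2
Current account = 6516.6 + (-16.6) + (-615.1) + (-171.2) = 5713.7
(Excluded from the current account — financial account: foreign purchases of domestic corporate bonds 1580.9, acquisition of a foreign subsidiary by a resident firm (outward FDI) 1659.4, domestic pension funds' purchases of foreign equities 1024.4, new loans extended by domestic banks to foreign borrowers 439.8; capital account: debt forgiveness received from foreign official creditors 170.9, acquisition of foreign patents and trademarks (non-produced assets) 167.6.)

5713.7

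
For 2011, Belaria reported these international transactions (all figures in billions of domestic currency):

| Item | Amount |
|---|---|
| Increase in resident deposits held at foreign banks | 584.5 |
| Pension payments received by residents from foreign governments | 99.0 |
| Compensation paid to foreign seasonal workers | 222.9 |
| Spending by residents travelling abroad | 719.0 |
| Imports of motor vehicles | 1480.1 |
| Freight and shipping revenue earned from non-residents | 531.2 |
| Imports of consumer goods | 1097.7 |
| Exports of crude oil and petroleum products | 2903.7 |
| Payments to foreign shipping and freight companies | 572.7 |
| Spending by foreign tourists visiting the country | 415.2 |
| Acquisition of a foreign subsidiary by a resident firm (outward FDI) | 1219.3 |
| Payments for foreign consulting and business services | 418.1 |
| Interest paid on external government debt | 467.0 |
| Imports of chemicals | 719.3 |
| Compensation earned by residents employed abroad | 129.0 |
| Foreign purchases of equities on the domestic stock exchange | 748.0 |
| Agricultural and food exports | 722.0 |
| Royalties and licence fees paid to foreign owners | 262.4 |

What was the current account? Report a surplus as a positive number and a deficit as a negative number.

Goods: -719.3 + 722.0 + 2903.7 - 1097.7 - 1480.1 = 328.6
Services: -719.0 - 572.7 + 415.2 - 418.1 + 531.2 - 262.4 = -1025.8
Primary income: 129.0 - 222.9 - 467.0 = -560.9
Secondary income: 99.0
Current account = 328.6 + (-1025.8) + (-560.9) + 99.0 = -1159.1
(Excluded from the current account — financial account: increase in resident deposits held at foreign banks 584.5, acquisition of a foreign subsidiary by a resident firm (outward FDI) 1219.3, foreign purchases of equities on the domestic stock exchange 748.0.)

-1159.1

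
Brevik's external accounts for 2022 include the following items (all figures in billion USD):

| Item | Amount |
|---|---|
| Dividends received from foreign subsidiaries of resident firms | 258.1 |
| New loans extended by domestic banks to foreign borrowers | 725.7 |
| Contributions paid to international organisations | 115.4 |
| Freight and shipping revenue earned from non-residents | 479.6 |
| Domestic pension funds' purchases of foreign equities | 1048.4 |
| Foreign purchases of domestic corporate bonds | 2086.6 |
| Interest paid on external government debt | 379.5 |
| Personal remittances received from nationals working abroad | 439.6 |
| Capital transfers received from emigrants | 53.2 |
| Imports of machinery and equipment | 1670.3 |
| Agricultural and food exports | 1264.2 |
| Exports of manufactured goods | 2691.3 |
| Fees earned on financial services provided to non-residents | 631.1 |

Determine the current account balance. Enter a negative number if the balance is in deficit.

Goods: 1264.2 + 2691.3 - 1670.3 = 2285.2
Services: 631.1 + 479.6 = 1110.7
Primary income: -379.5 + 258.1 = -121.4
Secondary income: -115.4 + 439.6 = 324.2
Current account = 2285.2 + 1110.7 + (-121.4) + 324.2 = 3598.7
(Excluded from the current account — financial account: new loans extended by domestic banks to foreign borrowers 725.7, domestic pension funds' purchases of foreign equities 1048.4, foreign purchases of domestic corporate bonds 2086.6; capital account: capital transfers received from emigrants 53.2.)

3598.7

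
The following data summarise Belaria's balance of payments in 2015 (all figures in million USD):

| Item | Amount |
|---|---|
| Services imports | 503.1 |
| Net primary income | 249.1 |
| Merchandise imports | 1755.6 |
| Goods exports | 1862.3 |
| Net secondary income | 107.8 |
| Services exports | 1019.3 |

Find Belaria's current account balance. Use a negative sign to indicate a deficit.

979.8

Goods balance = 1862.3 - 1755.6 = 106.7
Services balance = 1019.3 - 503.1 = 516.2
Trade balance (goods + services) = 106.7 + 516.2 = 622.9
Net primary income = 249.1
Net secondary income = 107.8
Current account = 622.9 + 249.1 + 107.8 = 979.8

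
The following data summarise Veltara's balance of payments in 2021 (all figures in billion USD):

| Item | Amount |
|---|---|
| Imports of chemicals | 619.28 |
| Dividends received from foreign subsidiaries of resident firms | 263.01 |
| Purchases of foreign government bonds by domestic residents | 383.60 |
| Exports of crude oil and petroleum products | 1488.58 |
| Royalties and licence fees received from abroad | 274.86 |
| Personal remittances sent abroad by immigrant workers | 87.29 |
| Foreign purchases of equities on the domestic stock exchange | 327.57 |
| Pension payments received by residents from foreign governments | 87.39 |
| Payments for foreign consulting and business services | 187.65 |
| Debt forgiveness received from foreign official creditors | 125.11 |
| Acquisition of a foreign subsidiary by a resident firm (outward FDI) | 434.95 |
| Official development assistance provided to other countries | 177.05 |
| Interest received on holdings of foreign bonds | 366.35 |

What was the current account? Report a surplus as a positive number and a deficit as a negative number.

Goods: -619.28 + 1488.58 = 869.30
Services: -187.65 + 274.86 = 87.21
Primary income: 263.01 + 366.35 = 629.36
Secondary income: 87.39 - 87.29 - 177.05 = -176.95
Current account = 869.30 + 87.21 + 629.36 + (-176.95) = 1408.92
(Excluded from the current account — financial account: purchases of foreign government bonds by domestic residents 383.60, foreign purchases of equities on the domestic stock exchange 327.57, acquisition of a foreign subsidiary by a resident firm (outward FDI) 434.95; capital account: debt forgiveness received from foreign official creditors 125.11.)

1408.92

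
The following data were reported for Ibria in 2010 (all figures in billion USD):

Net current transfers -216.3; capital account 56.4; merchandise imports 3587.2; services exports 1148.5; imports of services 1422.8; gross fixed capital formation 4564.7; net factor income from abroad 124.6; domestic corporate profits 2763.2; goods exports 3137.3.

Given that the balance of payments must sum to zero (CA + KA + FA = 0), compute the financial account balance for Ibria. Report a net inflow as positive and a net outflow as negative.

759.5

Goods balance = 3137.3 - 3587.2 = -449.9
Services balance = 1148.5 - 1422.8 = -274.3
Trade balance (goods + services) = -449.9 + (-274.3) = -724.2
Net primary income = 124.6
Net secondary income = -216.3
Current account = -724.2 + 124.6 + (-216.3) = -815.9
Financial account = -(-815.9 + 56.4) = 759.5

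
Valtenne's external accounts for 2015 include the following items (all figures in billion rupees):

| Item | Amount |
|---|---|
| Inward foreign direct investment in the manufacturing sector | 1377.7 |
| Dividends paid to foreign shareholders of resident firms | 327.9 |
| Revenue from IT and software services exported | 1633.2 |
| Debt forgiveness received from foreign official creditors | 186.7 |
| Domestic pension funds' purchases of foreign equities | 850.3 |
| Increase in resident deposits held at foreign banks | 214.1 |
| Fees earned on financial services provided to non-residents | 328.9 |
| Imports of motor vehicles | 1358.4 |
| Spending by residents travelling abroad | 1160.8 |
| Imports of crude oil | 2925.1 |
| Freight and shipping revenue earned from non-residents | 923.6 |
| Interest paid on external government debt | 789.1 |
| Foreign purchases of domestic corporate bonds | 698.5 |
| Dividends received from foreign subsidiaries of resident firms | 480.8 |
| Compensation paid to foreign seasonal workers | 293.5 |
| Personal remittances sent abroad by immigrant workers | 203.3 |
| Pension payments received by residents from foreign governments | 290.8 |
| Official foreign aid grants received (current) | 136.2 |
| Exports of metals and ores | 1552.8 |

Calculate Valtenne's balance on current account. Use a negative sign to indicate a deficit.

Goods: 1552.8 - 1358.4 - 2925.1 = -2730.7
Services: 1633.2 + 328.9 + 923.6 - 1160.8 = 1724.9
Primary income: -327.9 + 480.8 - 293.5 - 789.1 = -929.7
Secondary income: -203.3 + 136.2 + 290.8 = 223.7
Current account = (-2730.7) + 1724.9 + (-929.7) + 223.7 = -1711.8
(Excluded from the current account — financial account: inward foreign direct investment in the manufacturing sector 1377.7, domestic pension funds' purchases of foreign equities 850.3, increase in resident deposits held at foreign banks 214.1, foreign purchases of domestic corporate bonds 698.5; capital account: debt forgiveness received from foreign official creditors 186.7.)

-1711.8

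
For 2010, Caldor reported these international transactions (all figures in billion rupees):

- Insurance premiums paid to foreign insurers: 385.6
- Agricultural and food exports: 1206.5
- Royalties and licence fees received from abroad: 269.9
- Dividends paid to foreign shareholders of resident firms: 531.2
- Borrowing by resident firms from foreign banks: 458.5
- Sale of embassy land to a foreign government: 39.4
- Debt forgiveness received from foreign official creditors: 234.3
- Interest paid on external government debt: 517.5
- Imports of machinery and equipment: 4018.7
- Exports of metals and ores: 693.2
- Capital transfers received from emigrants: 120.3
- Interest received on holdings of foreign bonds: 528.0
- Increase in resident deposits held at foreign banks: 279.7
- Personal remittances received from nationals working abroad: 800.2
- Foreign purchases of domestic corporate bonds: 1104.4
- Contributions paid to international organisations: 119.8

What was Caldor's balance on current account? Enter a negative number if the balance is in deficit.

Goods: 693.2 - 4018.7 + 1206.5 = -2119.0
Services: 269.9 - 385.6 = -115.7
Primary income: -531.2 + 528.0 - 517.5 = -520.7
Secondary income: 800.2 - 119.8 = 680.4
Current account = (-2119.0) + (-115.7) + (-520.7) + 680.4 = -2075.0
(Excluded from the current account — financial account: borrowing by resident firms from foreign banks 458.5, increase in resident deposits held at foreign banks 279.7, foreign purchases of domestic corporate bonds 1104.4; capital account: sale of embassy land to a foreign government 39.4, debt forgiveness received from foreign official creditors 234.3, capital transfers received from emigrants 120.3.)

-2075.0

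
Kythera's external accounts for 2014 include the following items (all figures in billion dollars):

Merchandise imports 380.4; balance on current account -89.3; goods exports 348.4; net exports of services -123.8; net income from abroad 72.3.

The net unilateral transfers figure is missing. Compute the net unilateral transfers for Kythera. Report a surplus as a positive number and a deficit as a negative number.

Current account = goods balance + services balance + net primary income + net secondary income
Sum of the known components = -83.5
Net unilateral transfers = CA - (known components) = -89.3 - (-83.5) = -5.8

-5.8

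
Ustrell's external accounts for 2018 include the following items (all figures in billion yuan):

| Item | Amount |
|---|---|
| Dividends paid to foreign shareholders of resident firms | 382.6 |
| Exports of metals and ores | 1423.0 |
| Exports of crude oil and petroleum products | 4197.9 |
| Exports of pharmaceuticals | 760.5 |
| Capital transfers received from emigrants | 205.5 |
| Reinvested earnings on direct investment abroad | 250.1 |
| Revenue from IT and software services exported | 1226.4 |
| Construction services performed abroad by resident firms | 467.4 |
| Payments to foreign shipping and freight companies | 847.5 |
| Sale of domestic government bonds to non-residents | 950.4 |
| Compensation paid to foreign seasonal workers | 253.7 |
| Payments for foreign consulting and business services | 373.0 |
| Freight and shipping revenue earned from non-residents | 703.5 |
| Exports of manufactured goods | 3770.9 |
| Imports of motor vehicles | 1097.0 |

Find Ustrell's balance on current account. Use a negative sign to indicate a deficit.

Goods: 4197.9 + 3770.9 + 1423.0 + 760.5 - 1097.0 = 9055.3
Services: 703.5 - 847.5 + 467.4 + 1226.4 - 373.0 = 1176.8
Primary income: 250.1 - 253.7 - 382.6 = -386.2
Current account = 9055.3 + 1176.8 + (-386.2) = 9845.9
(Excluded from the current account — capital account: capital transfers received from emigrants 205.5; financial account: sale of domestic government bonds to non-residents 950.4.)

9845.9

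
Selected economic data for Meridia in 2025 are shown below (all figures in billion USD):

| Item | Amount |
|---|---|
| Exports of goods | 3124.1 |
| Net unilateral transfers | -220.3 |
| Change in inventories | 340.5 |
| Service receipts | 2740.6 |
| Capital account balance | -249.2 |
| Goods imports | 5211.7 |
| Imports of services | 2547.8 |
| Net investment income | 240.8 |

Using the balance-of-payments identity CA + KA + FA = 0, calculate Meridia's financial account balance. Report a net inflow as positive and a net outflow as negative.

2123.5

Goods balance = 3124.1 - 5211.7 = -2087.6
Services balance = 2740.6 - 2547.8 = 192.8
Trade balance (goods + services) = -2087.6 + 192.8 = -1894.8
Net primary income = 240.8
Net secondary income = -220.3
Current account = -1894.8 + 240.8 + (-220.3) = -1874.3
Financial account = -(-1874.3 + (-249.2)) = 2123.5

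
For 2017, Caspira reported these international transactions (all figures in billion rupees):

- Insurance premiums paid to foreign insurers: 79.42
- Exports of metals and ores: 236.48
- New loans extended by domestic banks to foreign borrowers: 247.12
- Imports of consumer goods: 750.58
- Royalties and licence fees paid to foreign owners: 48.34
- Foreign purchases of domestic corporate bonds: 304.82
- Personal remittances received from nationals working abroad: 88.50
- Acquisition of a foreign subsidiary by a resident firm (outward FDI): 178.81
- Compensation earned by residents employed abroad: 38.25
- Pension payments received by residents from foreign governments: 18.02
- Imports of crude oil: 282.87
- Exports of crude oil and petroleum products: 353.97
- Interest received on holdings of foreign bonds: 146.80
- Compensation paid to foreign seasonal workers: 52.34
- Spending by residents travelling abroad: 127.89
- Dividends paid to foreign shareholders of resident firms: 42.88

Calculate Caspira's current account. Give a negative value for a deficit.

Goods: 236.48 - 750.58 + 353.97 - 282.87 = -443.00
Services: -79.42 - 127.89 - 48.34 = -255.65
Primary income: 146.80 - 42.88 - 52.34 + 38.25 = 89.83
Secondary income: 18.02 + 88.50 = 106.52
Current account = (-443.00) + (-255.65) + 89.83 + 106.52 = -502.30
(Excluded from the current account — financial account: new loans extended by domestic banks to foreign borrowers 247.12, foreign purchases of domestic corporate bonds 304.82, acquisition of a foreign subsidiary by a resident firm (outward FDI) 178.81.)

-502.30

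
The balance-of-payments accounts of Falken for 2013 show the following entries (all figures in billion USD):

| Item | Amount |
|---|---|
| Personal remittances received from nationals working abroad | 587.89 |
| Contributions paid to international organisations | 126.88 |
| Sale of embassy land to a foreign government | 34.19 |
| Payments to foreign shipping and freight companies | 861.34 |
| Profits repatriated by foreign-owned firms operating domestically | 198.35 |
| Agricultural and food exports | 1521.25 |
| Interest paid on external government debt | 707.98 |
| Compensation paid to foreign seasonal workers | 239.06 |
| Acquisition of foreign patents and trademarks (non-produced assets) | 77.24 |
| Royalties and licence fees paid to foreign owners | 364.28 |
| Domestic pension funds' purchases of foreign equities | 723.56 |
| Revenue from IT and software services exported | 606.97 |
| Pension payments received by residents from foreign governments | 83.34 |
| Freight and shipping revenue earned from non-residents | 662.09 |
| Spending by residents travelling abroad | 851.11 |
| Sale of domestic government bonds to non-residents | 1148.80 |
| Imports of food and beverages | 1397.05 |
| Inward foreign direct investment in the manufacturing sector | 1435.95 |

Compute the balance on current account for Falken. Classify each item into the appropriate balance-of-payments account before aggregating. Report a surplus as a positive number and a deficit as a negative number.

-1284.51

Goods: 1521.25 - 1397.05 = 124.20
Services: 606.97 + 662.09 - 861.34 - 364.28 - 851.11 = -807.67
Primary income: -198.35 - 707.98 - 239.06 = -1145.39
Secondary income: -126.88 + 587.89 + 83.34 = 544.35
Current account = 124.20 + (-807.67) + (-1145.39) + 544.35 = -1284.51
(Excluded from the current account — capital account: sale of embassy land to a foreign government 34.19, acquisition of foreign patents and trademarks (non-produced assets) 77.24; financial account: domestic pension funds' purchases of foreign equities 723.56, sale of domestic government bonds to non-residents 1148.80, inward foreign direct investment in the manufacturing sector 1435.95.)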